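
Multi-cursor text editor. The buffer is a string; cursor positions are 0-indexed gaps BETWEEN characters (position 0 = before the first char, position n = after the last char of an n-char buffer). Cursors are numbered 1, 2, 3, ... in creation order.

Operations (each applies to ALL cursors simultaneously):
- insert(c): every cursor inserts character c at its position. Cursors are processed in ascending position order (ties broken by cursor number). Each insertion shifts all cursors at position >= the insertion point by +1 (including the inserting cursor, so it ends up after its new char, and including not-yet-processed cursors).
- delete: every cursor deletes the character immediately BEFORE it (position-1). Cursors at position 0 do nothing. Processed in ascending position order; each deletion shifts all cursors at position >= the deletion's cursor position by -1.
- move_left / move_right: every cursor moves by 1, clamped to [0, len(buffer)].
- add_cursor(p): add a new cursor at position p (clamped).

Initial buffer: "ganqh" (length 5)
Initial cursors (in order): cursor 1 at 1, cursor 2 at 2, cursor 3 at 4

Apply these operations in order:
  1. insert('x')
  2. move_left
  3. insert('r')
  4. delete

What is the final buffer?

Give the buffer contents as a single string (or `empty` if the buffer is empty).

After op 1 (insert('x')): buffer="gxaxnqxh" (len 8), cursors c1@2 c2@4 c3@7, authorship .1.2..3.
After op 2 (move_left): buffer="gxaxnqxh" (len 8), cursors c1@1 c2@3 c3@6, authorship .1.2..3.
After op 3 (insert('r')): buffer="grxarxnqrxh" (len 11), cursors c1@2 c2@5 c3@9, authorship .11.22..33.
After op 4 (delete): buffer="gxaxnqxh" (len 8), cursors c1@1 c2@3 c3@6, authorship .1.2..3.

Answer: gxaxnqxh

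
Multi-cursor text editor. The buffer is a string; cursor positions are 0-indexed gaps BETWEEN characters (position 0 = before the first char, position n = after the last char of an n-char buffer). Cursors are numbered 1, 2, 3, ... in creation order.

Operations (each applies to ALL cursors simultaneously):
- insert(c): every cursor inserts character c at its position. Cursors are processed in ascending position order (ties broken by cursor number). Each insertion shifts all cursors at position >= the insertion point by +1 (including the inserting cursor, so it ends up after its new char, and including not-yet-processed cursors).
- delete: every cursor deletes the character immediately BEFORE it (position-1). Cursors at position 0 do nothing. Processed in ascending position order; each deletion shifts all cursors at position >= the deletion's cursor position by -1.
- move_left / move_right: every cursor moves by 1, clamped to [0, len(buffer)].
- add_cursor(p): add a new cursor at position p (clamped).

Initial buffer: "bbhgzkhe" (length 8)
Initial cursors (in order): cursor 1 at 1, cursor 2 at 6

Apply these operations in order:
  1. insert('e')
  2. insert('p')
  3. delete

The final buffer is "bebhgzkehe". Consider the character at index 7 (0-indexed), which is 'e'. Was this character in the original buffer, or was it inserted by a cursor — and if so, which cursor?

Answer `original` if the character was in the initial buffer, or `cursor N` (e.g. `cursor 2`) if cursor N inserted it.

After op 1 (insert('e')): buffer="bebhgzkehe" (len 10), cursors c1@2 c2@8, authorship .1.....2..
After op 2 (insert('p')): buffer="bepbhgzkephe" (len 12), cursors c1@3 c2@10, authorship .11.....22..
After op 3 (delete): buffer="bebhgzkehe" (len 10), cursors c1@2 c2@8, authorship .1.....2..
Authorship (.=original, N=cursor N): . 1 . . . . . 2 . .
Index 7: author = 2

Answer: cursor 2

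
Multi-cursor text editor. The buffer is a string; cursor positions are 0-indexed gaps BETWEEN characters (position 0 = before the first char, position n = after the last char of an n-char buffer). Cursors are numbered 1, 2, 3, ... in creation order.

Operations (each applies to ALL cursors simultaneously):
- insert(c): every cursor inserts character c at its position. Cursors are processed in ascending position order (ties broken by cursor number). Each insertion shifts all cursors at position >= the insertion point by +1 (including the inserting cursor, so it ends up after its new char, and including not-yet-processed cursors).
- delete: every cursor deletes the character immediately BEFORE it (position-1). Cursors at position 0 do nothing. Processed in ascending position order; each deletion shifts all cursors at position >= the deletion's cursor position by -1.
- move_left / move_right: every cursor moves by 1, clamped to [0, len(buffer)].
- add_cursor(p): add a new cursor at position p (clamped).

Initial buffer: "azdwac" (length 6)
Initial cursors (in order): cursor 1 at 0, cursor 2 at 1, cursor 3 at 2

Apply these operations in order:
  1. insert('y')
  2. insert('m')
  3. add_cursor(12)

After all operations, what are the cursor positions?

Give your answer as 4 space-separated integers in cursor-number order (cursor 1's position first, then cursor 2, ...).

After op 1 (insert('y')): buffer="yayzydwac" (len 9), cursors c1@1 c2@3 c3@5, authorship 1.2.3....
After op 2 (insert('m')): buffer="ymaymzymdwac" (len 12), cursors c1@2 c2@5 c3@8, authorship 11.22.33....
After op 3 (add_cursor(12)): buffer="ymaymzymdwac" (len 12), cursors c1@2 c2@5 c3@8 c4@12, authorship 11.22.33....

Answer: 2 5 8 12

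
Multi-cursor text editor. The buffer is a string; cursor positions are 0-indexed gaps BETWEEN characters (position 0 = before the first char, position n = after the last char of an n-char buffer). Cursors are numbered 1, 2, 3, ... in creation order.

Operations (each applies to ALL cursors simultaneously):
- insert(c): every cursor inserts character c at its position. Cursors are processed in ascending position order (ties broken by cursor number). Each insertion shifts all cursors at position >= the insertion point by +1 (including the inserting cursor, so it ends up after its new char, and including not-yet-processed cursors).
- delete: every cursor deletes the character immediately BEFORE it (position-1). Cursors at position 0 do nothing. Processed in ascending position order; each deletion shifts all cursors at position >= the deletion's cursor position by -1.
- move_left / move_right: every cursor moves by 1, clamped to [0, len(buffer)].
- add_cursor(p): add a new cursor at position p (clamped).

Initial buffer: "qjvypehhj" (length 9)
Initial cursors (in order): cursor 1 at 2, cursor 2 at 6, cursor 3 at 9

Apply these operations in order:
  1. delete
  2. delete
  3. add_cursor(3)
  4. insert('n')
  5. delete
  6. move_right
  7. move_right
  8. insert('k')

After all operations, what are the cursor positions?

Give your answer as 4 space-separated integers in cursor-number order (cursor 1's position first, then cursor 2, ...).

After op 1 (delete): buffer="qvyphh" (len 6), cursors c1@1 c2@4 c3@6, authorship ......
After op 2 (delete): buffer="vyh" (len 3), cursors c1@0 c2@2 c3@3, authorship ...
After op 3 (add_cursor(3)): buffer="vyh" (len 3), cursors c1@0 c2@2 c3@3 c4@3, authorship ...
After op 4 (insert('n')): buffer="nvynhnn" (len 7), cursors c1@1 c2@4 c3@7 c4@7, authorship 1..2.34
After op 5 (delete): buffer="vyh" (len 3), cursors c1@0 c2@2 c3@3 c4@3, authorship ...
After op 6 (move_right): buffer="vyh" (len 3), cursors c1@1 c2@3 c3@3 c4@3, authorship ...
After op 7 (move_right): buffer="vyh" (len 3), cursors c1@2 c2@3 c3@3 c4@3, authorship ...
After op 8 (insert('k')): buffer="vykhkkk" (len 7), cursors c1@3 c2@7 c3@7 c4@7, authorship ..1.234

Answer: 3 7 7 7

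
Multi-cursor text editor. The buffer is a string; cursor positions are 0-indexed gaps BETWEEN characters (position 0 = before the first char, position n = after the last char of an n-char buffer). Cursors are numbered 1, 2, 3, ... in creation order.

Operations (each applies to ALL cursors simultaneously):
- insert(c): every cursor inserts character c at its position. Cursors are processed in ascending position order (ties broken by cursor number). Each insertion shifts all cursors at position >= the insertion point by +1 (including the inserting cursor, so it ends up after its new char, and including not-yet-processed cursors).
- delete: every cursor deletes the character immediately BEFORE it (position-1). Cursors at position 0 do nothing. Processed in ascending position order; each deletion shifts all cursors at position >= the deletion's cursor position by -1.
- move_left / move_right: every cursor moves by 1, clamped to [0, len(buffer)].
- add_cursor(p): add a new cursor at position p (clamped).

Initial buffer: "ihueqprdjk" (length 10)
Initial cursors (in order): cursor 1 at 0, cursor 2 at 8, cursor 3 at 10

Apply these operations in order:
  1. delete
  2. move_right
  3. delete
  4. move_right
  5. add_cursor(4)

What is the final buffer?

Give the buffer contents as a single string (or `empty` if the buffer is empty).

Answer: hueqp

Derivation:
After op 1 (delete): buffer="ihueqprj" (len 8), cursors c1@0 c2@7 c3@8, authorship ........
After op 2 (move_right): buffer="ihueqprj" (len 8), cursors c1@1 c2@8 c3@8, authorship ........
After op 3 (delete): buffer="hueqp" (len 5), cursors c1@0 c2@5 c3@5, authorship .....
After op 4 (move_right): buffer="hueqp" (len 5), cursors c1@1 c2@5 c3@5, authorship .....
After op 5 (add_cursor(4)): buffer="hueqp" (len 5), cursors c1@1 c4@4 c2@5 c3@5, authorship .....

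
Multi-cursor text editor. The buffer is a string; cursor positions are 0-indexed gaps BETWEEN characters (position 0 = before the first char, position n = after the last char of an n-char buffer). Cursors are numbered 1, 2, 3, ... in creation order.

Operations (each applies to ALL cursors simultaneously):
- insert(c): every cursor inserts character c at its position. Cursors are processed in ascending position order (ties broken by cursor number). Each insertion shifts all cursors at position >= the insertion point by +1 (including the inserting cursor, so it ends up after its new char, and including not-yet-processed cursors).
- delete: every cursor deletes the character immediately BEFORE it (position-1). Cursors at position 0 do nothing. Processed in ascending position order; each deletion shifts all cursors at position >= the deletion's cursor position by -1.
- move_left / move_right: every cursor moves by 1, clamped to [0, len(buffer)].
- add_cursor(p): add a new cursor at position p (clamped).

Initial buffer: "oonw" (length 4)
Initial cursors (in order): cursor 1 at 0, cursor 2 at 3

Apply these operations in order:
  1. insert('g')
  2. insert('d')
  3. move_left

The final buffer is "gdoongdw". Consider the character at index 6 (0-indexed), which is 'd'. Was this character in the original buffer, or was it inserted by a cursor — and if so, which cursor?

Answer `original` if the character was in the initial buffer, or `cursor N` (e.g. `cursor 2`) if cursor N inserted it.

After op 1 (insert('g')): buffer="goongw" (len 6), cursors c1@1 c2@5, authorship 1...2.
After op 2 (insert('d')): buffer="gdoongdw" (len 8), cursors c1@2 c2@7, authorship 11...22.
After op 3 (move_left): buffer="gdoongdw" (len 8), cursors c1@1 c2@6, authorship 11...22.
Authorship (.=original, N=cursor N): 1 1 . . . 2 2 .
Index 6: author = 2

Answer: cursor 2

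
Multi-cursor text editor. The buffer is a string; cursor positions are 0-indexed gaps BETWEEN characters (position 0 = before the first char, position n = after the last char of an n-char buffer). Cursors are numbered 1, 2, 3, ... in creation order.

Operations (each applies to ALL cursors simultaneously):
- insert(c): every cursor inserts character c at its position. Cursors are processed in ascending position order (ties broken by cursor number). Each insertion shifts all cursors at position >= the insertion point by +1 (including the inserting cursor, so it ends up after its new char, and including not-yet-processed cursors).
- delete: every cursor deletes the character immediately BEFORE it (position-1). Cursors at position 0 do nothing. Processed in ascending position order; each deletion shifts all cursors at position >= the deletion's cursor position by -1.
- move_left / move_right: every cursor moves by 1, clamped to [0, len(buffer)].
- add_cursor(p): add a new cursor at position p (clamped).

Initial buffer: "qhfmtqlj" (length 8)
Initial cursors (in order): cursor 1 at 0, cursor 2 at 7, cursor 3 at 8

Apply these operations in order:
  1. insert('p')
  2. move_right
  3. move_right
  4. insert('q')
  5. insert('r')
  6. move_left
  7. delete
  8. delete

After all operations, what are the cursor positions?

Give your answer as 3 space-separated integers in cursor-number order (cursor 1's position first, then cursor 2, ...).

After op 1 (insert('p')): buffer="pqhfmtqlpjp" (len 11), cursors c1@1 c2@9 c3@11, authorship 1.......2.3
After op 2 (move_right): buffer="pqhfmtqlpjp" (len 11), cursors c1@2 c2@10 c3@11, authorship 1.......2.3
After op 3 (move_right): buffer="pqhfmtqlpjp" (len 11), cursors c1@3 c2@11 c3@11, authorship 1.......2.3
After op 4 (insert('q')): buffer="pqhqfmtqlpjpqq" (len 14), cursors c1@4 c2@14 c3@14, authorship 1..1.....2.323
After op 5 (insert('r')): buffer="pqhqrfmtqlpjpqqrr" (len 17), cursors c1@5 c2@17 c3@17, authorship 1..11.....2.32323
After op 6 (move_left): buffer="pqhqrfmtqlpjpqqrr" (len 17), cursors c1@4 c2@16 c3@16, authorship 1..11.....2.32323
After op 7 (delete): buffer="pqhrfmtqlpjpqr" (len 14), cursors c1@3 c2@13 c3@13, authorship 1..1.....2.323
After op 8 (delete): buffer="pqrfmtqlpjr" (len 11), cursors c1@2 c2@10 c3@10, authorship 1.1.....2.3

Answer: 2 10 10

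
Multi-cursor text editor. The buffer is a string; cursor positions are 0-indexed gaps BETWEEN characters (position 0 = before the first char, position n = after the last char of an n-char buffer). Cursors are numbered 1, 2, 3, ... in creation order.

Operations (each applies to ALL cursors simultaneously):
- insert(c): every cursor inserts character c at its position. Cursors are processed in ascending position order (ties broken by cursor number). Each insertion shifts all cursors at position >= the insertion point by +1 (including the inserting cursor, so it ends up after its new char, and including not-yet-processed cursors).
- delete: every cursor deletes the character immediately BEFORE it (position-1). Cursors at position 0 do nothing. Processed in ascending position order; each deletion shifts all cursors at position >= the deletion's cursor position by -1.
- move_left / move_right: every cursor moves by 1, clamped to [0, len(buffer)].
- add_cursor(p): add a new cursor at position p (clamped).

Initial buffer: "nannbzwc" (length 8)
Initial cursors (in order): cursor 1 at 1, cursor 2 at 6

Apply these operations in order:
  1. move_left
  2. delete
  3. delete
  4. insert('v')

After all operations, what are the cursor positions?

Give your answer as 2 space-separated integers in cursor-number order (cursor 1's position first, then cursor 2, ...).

Answer: 1 5

Derivation:
After op 1 (move_left): buffer="nannbzwc" (len 8), cursors c1@0 c2@5, authorship ........
After op 2 (delete): buffer="nannzwc" (len 7), cursors c1@0 c2@4, authorship .......
After op 3 (delete): buffer="nanzwc" (len 6), cursors c1@0 c2@3, authorship ......
After op 4 (insert('v')): buffer="vnanvzwc" (len 8), cursors c1@1 c2@5, authorship 1...2...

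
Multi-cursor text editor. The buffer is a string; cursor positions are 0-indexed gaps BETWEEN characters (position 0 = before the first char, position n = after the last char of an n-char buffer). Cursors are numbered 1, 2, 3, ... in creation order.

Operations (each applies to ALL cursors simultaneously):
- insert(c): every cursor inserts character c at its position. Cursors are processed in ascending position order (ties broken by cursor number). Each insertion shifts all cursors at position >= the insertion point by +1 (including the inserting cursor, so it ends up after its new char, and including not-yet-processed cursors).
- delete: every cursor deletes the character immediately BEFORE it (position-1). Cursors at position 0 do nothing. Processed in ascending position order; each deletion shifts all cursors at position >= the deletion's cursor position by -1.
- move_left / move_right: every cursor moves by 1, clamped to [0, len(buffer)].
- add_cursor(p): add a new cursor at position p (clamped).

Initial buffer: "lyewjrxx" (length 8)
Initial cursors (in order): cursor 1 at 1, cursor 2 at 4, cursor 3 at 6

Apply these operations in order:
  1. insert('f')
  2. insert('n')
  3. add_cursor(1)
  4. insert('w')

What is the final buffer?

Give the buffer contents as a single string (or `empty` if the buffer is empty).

After op 1 (insert('f')): buffer="lfyewfjrfxx" (len 11), cursors c1@2 c2@6 c3@9, authorship .1...2..3..
After op 2 (insert('n')): buffer="lfnyewfnjrfnxx" (len 14), cursors c1@3 c2@8 c3@12, authorship .11...22..33..
After op 3 (add_cursor(1)): buffer="lfnyewfnjrfnxx" (len 14), cursors c4@1 c1@3 c2@8 c3@12, authorship .11...22..33..
After op 4 (insert('w')): buffer="lwfnwyewfnwjrfnwxx" (len 18), cursors c4@2 c1@5 c2@11 c3@16, authorship .4111...222..333..

Answer: lwfnwyewfnwjrfnwxx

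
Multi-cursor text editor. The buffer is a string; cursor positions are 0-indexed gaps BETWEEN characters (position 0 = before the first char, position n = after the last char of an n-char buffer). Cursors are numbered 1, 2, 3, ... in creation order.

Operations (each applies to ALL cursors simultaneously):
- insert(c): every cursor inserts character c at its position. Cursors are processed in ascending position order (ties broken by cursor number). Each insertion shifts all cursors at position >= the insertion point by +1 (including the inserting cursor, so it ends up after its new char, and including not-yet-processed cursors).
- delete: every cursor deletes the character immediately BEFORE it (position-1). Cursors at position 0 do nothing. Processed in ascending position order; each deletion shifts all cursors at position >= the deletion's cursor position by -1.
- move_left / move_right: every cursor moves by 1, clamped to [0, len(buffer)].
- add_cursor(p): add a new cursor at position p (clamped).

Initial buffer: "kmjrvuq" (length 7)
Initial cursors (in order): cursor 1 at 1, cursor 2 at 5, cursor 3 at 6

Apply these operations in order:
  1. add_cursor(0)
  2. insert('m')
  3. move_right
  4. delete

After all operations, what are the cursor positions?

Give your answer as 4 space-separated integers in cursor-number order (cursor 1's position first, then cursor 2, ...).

Answer: 2 6 7 1

Derivation:
After op 1 (add_cursor(0)): buffer="kmjrvuq" (len 7), cursors c4@0 c1@1 c2@5 c3@6, authorship .......
After op 2 (insert('m')): buffer="mkmmjrvmumq" (len 11), cursors c4@1 c1@3 c2@8 c3@10, authorship 4.1....2.3.
After op 3 (move_right): buffer="mkmmjrvmumq" (len 11), cursors c4@2 c1@4 c2@9 c3@11, authorship 4.1....2.3.
After op 4 (delete): buffer="mmjrvmm" (len 7), cursors c4@1 c1@2 c2@6 c3@7, authorship 41...23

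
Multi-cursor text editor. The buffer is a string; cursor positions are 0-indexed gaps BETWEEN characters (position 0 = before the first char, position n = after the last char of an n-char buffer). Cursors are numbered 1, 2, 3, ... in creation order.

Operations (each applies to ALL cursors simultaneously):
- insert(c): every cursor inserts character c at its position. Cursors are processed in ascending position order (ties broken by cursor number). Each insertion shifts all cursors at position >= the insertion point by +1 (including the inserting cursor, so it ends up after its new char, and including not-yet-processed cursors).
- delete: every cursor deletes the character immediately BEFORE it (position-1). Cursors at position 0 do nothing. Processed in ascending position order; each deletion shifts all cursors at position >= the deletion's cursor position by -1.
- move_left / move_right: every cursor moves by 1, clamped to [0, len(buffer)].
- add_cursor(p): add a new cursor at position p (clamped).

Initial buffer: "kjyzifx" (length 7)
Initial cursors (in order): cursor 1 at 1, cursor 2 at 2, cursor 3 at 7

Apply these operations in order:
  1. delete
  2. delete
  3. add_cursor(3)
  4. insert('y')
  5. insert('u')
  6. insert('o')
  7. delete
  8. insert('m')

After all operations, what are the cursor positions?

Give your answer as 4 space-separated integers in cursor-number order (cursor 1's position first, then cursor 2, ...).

Answer: 6 6 15 15

Derivation:
After op 1 (delete): buffer="yzif" (len 4), cursors c1@0 c2@0 c3@4, authorship ....
After op 2 (delete): buffer="yzi" (len 3), cursors c1@0 c2@0 c3@3, authorship ...
After op 3 (add_cursor(3)): buffer="yzi" (len 3), cursors c1@0 c2@0 c3@3 c4@3, authorship ...
After op 4 (insert('y')): buffer="yyyziyy" (len 7), cursors c1@2 c2@2 c3@7 c4@7, authorship 12...34
After op 5 (insert('u')): buffer="yyuuyziyyuu" (len 11), cursors c1@4 c2@4 c3@11 c4@11, authorship 1212...3434
After op 6 (insert('o')): buffer="yyuuooyziyyuuoo" (len 15), cursors c1@6 c2@6 c3@15 c4@15, authorship 121212...343434
After op 7 (delete): buffer="yyuuyziyyuu" (len 11), cursors c1@4 c2@4 c3@11 c4@11, authorship 1212...3434
After op 8 (insert('m')): buffer="yyuummyziyyuumm" (len 15), cursors c1@6 c2@6 c3@15 c4@15, authorship 121212...343434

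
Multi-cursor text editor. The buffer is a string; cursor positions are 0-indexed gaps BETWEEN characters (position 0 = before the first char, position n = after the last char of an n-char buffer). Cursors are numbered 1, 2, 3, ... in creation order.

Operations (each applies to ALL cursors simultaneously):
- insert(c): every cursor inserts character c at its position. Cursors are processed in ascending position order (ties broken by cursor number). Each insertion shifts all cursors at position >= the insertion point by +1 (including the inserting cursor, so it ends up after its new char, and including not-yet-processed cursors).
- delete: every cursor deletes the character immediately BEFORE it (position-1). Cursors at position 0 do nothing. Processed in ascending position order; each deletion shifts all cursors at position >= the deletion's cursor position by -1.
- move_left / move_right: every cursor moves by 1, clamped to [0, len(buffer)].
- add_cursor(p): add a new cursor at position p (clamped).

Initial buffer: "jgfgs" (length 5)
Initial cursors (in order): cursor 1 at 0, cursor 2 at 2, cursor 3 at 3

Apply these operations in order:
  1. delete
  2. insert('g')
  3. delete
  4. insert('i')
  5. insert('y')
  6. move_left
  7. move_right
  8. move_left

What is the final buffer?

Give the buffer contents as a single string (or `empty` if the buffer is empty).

Answer: iyjiiyygs

Derivation:
After op 1 (delete): buffer="jgs" (len 3), cursors c1@0 c2@1 c3@1, authorship ...
After op 2 (insert('g')): buffer="gjgggs" (len 6), cursors c1@1 c2@4 c3@4, authorship 1.23..
After op 3 (delete): buffer="jgs" (len 3), cursors c1@0 c2@1 c3@1, authorship ...
After op 4 (insert('i')): buffer="ijiigs" (len 6), cursors c1@1 c2@4 c3@4, authorship 1.23..
After op 5 (insert('y')): buffer="iyjiiyygs" (len 9), cursors c1@2 c2@7 c3@7, authorship 11.2323..
After op 6 (move_left): buffer="iyjiiyygs" (len 9), cursors c1@1 c2@6 c3@6, authorship 11.2323..
After op 7 (move_right): buffer="iyjiiyygs" (len 9), cursors c1@2 c2@7 c3@7, authorship 11.2323..
After op 8 (move_left): buffer="iyjiiyygs" (len 9), cursors c1@1 c2@6 c3@6, authorship 11.2323..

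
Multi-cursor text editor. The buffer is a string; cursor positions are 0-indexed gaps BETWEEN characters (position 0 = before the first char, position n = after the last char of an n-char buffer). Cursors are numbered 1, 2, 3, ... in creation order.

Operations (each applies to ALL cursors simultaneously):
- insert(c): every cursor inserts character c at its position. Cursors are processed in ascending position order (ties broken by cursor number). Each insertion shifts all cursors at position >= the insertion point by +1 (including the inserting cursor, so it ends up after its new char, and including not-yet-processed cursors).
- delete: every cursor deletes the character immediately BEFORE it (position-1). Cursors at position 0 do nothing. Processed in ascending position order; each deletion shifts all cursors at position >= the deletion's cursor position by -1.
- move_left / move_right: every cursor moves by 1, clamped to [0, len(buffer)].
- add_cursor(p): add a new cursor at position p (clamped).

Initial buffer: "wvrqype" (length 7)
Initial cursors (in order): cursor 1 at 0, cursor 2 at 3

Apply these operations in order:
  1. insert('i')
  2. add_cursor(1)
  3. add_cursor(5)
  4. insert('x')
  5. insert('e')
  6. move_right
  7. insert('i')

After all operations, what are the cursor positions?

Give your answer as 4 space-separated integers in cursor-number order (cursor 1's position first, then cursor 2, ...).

After op 1 (insert('i')): buffer="iwvriqype" (len 9), cursors c1@1 c2@5, authorship 1...2....
After op 2 (add_cursor(1)): buffer="iwvriqype" (len 9), cursors c1@1 c3@1 c2@5, authorship 1...2....
After op 3 (add_cursor(5)): buffer="iwvriqype" (len 9), cursors c1@1 c3@1 c2@5 c4@5, authorship 1...2....
After op 4 (insert('x')): buffer="ixxwvrixxqype" (len 13), cursors c1@3 c3@3 c2@9 c4@9, authorship 113...224....
After op 5 (insert('e')): buffer="ixxeewvrixxeeqype" (len 17), cursors c1@5 c3@5 c2@13 c4@13, authorship 11313...22424....
After op 6 (move_right): buffer="ixxeewvrixxeeqype" (len 17), cursors c1@6 c3@6 c2@14 c4@14, authorship 11313...22424....
After op 7 (insert('i')): buffer="ixxeewiivrixxeeqiiype" (len 21), cursors c1@8 c3@8 c2@18 c4@18, authorship 11313.13..22424.24...

Answer: 8 18 8 18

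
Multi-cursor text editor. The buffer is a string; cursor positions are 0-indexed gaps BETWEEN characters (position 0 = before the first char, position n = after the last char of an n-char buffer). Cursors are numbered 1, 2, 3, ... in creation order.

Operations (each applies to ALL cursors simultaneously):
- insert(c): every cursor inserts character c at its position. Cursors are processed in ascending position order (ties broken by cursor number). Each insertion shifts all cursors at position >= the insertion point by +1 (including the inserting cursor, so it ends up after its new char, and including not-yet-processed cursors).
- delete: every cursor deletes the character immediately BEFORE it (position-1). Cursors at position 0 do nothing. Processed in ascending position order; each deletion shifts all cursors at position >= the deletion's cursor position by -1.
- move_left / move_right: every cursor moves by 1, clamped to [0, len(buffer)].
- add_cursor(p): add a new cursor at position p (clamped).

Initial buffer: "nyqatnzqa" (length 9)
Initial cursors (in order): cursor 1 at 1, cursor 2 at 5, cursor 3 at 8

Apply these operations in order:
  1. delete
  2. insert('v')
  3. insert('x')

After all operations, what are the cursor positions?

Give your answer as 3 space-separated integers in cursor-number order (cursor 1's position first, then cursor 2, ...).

After op 1 (delete): buffer="yqanza" (len 6), cursors c1@0 c2@3 c3@5, authorship ......
After op 2 (insert('v')): buffer="vyqavnzva" (len 9), cursors c1@1 c2@5 c3@8, authorship 1...2..3.
After op 3 (insert('x')): buffer="vxyqavxnzvxa" (len 12), cursors c1@2 c2@7 c3@11, authorship 11...22..33.

Answer: 2 7 11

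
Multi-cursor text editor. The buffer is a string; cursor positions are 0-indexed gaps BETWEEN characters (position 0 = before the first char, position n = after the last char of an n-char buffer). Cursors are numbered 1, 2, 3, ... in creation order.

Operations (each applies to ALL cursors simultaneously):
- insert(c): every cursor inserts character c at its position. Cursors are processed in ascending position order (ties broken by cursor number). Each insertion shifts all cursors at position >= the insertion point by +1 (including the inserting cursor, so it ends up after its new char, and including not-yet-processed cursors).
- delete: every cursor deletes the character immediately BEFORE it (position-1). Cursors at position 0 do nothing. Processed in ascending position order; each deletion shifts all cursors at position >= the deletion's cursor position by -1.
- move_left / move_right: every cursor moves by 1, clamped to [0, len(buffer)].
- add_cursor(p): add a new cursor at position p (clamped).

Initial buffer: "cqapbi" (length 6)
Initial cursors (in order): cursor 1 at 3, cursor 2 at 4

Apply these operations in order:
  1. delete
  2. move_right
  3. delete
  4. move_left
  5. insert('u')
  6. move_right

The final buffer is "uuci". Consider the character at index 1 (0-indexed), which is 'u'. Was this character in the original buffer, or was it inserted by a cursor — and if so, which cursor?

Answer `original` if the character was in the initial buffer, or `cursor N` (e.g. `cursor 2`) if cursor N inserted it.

After op 1 (delete): buffer="cqbi" (len 4), cursors c1@2 c2@2, authorship ....
After op 2 (move_right): buffer="cqbi" (len 4), cursors c1@3 c2@3, authorship ....
After op 3 (delete): buffer="ci" (len 2), cursors c1@1 c2@1, authorship ..
After op 4 (move_left): buffer="ci" (len 2), cursors c1@0 c2@0, authorship ..
After op 5 (insert('u')): buffer="uuci" (len 4), cursors c1@2 c2@2, authorship 12..
After op 6 (move_right): buffer="uuci" (len 4), cursors c1@3 c2@3, authorship 12..
Authorship (.=original, N=cursor N): 1 2 . .
Index 1: author = 2

Answer: cursor 2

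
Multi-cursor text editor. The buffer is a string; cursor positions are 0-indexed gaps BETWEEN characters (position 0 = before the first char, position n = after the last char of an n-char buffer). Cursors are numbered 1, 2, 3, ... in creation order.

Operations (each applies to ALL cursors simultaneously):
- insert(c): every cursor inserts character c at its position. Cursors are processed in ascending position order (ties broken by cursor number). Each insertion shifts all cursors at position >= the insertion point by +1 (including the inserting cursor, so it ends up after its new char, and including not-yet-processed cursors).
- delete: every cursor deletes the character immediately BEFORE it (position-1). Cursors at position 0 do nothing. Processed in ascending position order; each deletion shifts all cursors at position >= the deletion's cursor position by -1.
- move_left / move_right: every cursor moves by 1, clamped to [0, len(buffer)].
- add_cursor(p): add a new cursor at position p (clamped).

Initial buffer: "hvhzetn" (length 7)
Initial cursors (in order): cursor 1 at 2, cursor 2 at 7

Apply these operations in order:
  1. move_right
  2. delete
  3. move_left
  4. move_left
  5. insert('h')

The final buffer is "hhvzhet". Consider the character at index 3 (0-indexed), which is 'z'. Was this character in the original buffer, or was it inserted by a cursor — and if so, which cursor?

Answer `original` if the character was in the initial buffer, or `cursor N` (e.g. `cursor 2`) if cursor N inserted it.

Answer: original

Derivation:
After op 1 (move_right): buffer="hvhzetn" (len 7), cursors c1@3 c2@7, authorship .......
After op 2 (delete): buffer="hvzet" (len 5), cursors c1@2 c2@5, authorship .....
After op 3 (move_left): buffer="hvzet" (len 5), cursors c1@1 c2@4, authorship .....
After op 4 (move_left): buffer="hvzet" (len 5), cursors c1@0 c2@3, authorship .....
After op 5 (insert('h')): buffer="hhvzhet" (len 7), cursors c1@1 c2@5, authorship 1...2..
Authorship (.=original, N=cursor N): 1 . . . 2 . .
Index 3: author = original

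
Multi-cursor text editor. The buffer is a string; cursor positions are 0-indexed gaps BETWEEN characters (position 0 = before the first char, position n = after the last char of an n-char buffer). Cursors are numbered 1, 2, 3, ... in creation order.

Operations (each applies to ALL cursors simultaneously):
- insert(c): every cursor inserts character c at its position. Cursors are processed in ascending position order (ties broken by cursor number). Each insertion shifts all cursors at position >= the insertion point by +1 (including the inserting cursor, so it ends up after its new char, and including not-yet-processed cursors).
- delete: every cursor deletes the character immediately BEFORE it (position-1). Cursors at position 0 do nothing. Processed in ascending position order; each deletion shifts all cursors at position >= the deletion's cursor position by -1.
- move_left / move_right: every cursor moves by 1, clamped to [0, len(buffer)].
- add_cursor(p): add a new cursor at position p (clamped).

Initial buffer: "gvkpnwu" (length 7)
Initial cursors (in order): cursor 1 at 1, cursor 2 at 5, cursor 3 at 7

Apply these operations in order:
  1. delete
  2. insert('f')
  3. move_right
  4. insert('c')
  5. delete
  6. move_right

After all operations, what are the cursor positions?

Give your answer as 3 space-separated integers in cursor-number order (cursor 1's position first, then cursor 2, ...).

After op 1 (delete): buffer="vkpw" (len 4), cursors c1@0 c2@3 c3@4, authorship ....
After op 2 (insert('f')): buffer="fvkpfwf" (len 7), cursors c1@1 c2@5 c3@7, authorship 1...2.3
After op 3 (move_right): buffer="fvkpfwf" (len 7), cursors c1@2 c2@6 c3@7, authorship 1...2.3
After op 4 (insert('c')): buffer="fvckpfwcfc" (len 10), cursors c1@3 c2@8 c3@10, authorship 1.1..2.233
After op 5 (delete): buffer="fvkpfwf" (len 7), cursors c1@2 c2@6 c3@7, authorship 1...2.3
After op 6 (move_right): buffer="fvkpfwf" (len 7), cursors c1@3 c2@7 c3@7, authorship 1...2.3

Answer: 3 7 7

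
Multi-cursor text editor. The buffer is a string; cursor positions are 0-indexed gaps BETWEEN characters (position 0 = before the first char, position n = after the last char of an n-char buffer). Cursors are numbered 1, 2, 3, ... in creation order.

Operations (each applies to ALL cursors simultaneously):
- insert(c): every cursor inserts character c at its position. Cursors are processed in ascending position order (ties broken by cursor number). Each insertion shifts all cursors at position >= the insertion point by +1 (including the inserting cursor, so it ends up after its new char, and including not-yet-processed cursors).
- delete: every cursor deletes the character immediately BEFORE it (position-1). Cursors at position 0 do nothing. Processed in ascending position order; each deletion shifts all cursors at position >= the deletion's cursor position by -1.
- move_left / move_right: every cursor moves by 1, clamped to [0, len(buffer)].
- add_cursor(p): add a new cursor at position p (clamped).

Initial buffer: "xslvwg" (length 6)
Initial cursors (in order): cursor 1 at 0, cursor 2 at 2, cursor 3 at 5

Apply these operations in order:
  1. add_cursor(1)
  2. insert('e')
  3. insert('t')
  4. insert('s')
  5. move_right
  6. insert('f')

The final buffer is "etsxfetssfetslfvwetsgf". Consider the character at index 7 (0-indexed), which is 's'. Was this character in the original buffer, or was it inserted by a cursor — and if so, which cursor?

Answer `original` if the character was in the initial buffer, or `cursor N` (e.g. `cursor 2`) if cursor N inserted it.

Answer: cursor 4

Derivation:
After op 1 (add_cursor(1)): buffer="xslvwg" (len 6), cursors c1@0 c4@1 c2@2 c3@5, authorship ......
After op 2 (insert('e')): buffer="exeselvweg" (len 10), cursors c1@1 c4@3 c2@5 c3@9, authorship 1.4.2...3.
After op 3 (insert('t')): buffer="etxetsetlvwetg" (len 14), cursors c1@2 c4@5 c2@8 c3@13, authorship 11.44.22...33.
After op 4 (insert('s')): buffer="etsxetssetslvwetsg" (len 18), cursors c1@3 c4@7 c2@11 c3@17, authorship 111.444.222...333.
After op 5 (move_right): buffer="etsxetssetslvwetsg" (len 18), cursors c1@4 c4@8 c2@12 c3@18, authorship 111.444.222...333.
After op 6 (insert('f')): buffer="etsxfetssfetslfvwetsgf" (len 22), cursors c1@5 c4@10 c2@15 c3@22, authorship 111.1444.4222.2..333.3
Authorship (.=original, N=cursor N): 1 1 1 . 1 4 4 4 . 4 2 2 2 . 2 . . 3 3 3 . 3
Index 7: author = 4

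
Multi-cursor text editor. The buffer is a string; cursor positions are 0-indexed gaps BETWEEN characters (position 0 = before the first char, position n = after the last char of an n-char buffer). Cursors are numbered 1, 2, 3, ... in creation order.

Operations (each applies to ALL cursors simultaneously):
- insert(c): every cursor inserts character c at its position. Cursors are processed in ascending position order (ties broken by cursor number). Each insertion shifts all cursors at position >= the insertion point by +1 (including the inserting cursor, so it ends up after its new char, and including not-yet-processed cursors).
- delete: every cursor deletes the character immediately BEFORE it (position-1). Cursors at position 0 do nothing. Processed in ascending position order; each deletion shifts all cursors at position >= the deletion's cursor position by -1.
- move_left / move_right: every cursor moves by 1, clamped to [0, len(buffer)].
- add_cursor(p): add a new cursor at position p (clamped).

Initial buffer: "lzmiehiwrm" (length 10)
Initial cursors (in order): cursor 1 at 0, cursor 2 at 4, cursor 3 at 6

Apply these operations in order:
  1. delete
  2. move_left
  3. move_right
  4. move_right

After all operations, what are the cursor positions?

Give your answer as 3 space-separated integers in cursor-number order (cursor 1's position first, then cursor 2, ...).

After op 1 (delete): buffer="lzmeiwrm" (len 8), cursors c1@0 c2@3 c3@4, authorship ........
After op 2 (move_left): buffer="lzmeiwrm" (len 8), cursors c1@0 c2@2 c3@3, authorship ........
After op 3 (move_right): buffer="lzmeiwrm" (len 8), cursors c1@1 c2@3 c3@4, authorship ........
After op 4 (move_right): buffer="lzmeiwrm" (len 8), cursors c1@2 c2@4 c3@5, authorship ........

Answer: 2 4 5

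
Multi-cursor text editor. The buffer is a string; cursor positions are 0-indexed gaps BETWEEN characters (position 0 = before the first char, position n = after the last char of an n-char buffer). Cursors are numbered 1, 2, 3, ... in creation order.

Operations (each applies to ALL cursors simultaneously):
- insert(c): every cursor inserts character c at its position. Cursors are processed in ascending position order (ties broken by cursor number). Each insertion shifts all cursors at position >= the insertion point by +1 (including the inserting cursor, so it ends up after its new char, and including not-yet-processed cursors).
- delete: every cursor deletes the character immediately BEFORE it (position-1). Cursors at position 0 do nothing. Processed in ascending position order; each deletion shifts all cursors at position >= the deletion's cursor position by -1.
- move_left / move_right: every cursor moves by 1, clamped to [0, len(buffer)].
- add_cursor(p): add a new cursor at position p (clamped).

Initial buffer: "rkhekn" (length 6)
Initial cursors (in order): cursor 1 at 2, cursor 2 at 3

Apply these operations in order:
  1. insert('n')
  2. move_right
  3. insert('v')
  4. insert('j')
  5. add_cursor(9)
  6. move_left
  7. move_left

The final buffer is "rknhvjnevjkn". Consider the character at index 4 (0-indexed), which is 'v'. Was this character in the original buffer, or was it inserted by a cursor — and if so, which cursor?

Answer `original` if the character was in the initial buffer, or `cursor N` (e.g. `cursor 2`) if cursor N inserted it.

Answer: cursor 1

Derivation:
After op 1 (insert('n')): buffer="rknhnekn" (len 8), cursors c1@3 c2@5, authorship ..1.2...
After op 2 (move_right): buffer="rknhnekn" (len 8), cursors c1@4 c2@6, authorship ..1.2...
After op 3 (insert('v')): buffer="rknhvnevkn" (len 10), cursors c1@5 c2@8, authorship ..1.12.2..
After op 4 (insert('j')): buffer="rknhvjnevjkn" (len 12), cursors c1@6 c2@10, authorship ..1.112.22..
After op 5 (add_cursor(9)): buffer="rknhvjnevjkn" (len 12), cursors c1@6 c3@9 c2@10, authorship ..1.112.22..
After op 6 (move_left): buffer="rknhvjnevjkn" (len 12), cursors c1@5 c3@8 c2@9, authorship ..1.112.22..
After op 7 (move_left): buffer="rknhvjnevjkn" (len 12), cursors c1@4 c3@7 c2@8, authorship ..1.112.22..
Authorship (.=original, N=cursor N): . . 1 . 1 1 2 . 2 2 . .
Index 4: author = 1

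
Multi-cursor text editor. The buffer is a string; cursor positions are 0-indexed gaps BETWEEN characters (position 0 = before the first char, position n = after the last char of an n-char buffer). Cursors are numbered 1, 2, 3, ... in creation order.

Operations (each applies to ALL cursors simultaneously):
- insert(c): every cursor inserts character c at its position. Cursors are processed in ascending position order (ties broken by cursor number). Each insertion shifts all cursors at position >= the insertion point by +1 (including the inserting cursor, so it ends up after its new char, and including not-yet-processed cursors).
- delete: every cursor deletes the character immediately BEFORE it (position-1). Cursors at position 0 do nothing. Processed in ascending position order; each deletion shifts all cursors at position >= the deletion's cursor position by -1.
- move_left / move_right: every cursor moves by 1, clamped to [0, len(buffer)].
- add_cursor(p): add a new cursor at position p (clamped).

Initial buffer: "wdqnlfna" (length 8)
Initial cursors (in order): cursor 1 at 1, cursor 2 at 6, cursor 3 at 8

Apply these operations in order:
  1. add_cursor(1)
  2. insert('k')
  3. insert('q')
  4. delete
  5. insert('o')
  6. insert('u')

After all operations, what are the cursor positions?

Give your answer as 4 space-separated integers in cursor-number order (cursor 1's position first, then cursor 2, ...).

Answer: 7 15 20 7

Derivation:
After op 1 (add_cursor(1)): buffer="wdqnlfna" (len 8), cursors c1@1 c4@1 c2@6 c3@8, authorship ........
After op 2 (insert('k')): buffer="wkkdqnlfknak" (len 12), cursors c1@3 c4@3 c2@9 c3@12, authorship .14.....2..3
After op 3 (insert('q')): buffer="wkkqqdqnlfkqnakq" (len 16), cursors c1@5 c4@5 c2@12 c3@16, authorship .1414.....22..33
After op 4 (delete): buffer="wkkdqnlfknak" (len 12), cursors c1@3 c4@3 c2@9 c3@12, authorship .14.....2..3
After op 5 (insert('o')): buffer="wkkoodqnlfkonako" (len 16), cursors c1@5 c4@5 c2@12 c3@16, authorship .1414.....22..33
After op 6 (insert('u')): buffer="wkkoouudqnlfkounakou" (len 20), cursors c1@7 c4@7 c2@15 c3@20, authorship .141414.....222..333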